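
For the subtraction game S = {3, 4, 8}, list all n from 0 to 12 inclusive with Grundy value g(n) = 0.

Compute g(0), g(1), … for moves {3, 4, 8}:
g(0) = mex{} = 0
g(1) = mex{} = 0
g(2) = mex{} = 0
g(3) = mex{0} = 1
g(4) = mex{0} = 1
g(5) = mex{0} = 1
g(6) = mex{0,1} = 2
g(7) = mex{1} = 0
g(8) = mex{0,1} = 2
g(9) = mex{0,1,2} = 3
g(10) = mex{0,2} = 1
g(11) = mex{0,1,2} = 3
g(12) = mex{1,2,3} = 0
The P-positions (g = 0) in 0..12 are 0, 1, 2, 7, 12.

0, 1, 2, 7, 12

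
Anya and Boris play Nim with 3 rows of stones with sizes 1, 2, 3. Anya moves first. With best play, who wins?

Boris wins

Bitwise XOR of the heap sizes:
  01  (1)
  10  (2)
  11  (3)
  --
  00  (0)
The nim-sum is 0, so this is a P-position: the player to move is in a losing position under optimal play; Anya is about to move from it and so loses — Boris wins.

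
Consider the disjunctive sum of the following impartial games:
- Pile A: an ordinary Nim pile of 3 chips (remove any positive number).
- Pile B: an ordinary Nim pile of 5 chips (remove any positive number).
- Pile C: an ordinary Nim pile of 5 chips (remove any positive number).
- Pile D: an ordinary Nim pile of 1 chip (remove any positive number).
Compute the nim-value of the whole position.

2

Pile A is a plain Nim pile of size 3, so its Grundy value is 3.
Pile B is a plain Nim pile of size 5, so its Grundy value is 5.
Pile C is a plain Nim pile of size 5, so its Grundy value is 5.
Pile D is a plain Nim pile of size 1, so its Grundy value is 1.
The value of a disjunctive sum is the nim-sum of the parts.
Combined value = 3 XOR 5 XOR 5 XOR 1 = 2.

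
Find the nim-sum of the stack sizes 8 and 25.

Compute the nim-sum pairwise:
8 XOR 25 = 17

17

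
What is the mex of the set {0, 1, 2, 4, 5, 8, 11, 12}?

3

The values 0, 1, 2 are all present; 3 is the first non-negative integer missing from the set.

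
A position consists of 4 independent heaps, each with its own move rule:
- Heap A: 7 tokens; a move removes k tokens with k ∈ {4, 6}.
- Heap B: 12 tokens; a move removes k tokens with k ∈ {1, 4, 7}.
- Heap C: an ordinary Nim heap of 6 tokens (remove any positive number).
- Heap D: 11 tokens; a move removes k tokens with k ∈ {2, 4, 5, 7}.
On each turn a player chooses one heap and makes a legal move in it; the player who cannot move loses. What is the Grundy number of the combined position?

Grundy values for heap A (subtraction set {4, 6}):
k:     0  1  2  3  4  5  6  7
g(k):  0  0  0  0  1  1  1  1
So g(7) = 1.
For heap B, compute g(0), g(1), … with moves {1, 4, 7}:
g(0) = mex{} = 0
g(1) = mex{0} = 1
g(2) = mex{1} = 0
g(3) = mex{0} = 1
g(4) = mex{0,1} = 2
g(5) = mex{1,2} = 0
g(6) = mex{0} = 1
g(7) = mex{0,1} = 2
g(8) = mex{1,2} = 0
g(9) = mex{0} = 1
g(10) = mex{1} = 0
g(11) = mex{0,2} = 1
g(12) = mex{0,1} = 2
So g(12) = 2.
Heap C is a plain Nim heap of size 6, so its Grundy value is 6.
Build the Grundy sequence for heap D with g(k) = mex{g(k−s) : s ∈ {2, 4, 5, 7}, s ≤ k}:
k:     0  1  2  3  4  5  6  7  8  9 10 11
g(k):  0  0  1  1  2  2  3  3  4  0  0  1
So g(11) = 1.
By the Sprague-Grundy theorem, the Grundy value of a sum of independent games is the XOR of the component values.
Combined value = 1 XOR 2 XOR 6 XOR 1 = 4.

4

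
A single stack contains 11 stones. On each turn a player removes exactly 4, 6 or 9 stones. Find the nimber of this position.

2

Compute g(0), g(1), … for moves {4, 6, 9}:
g(0) = mex{} = 0
g(1) = mex{} = 0
g(2) = mex{} = 0
g(3) = mex{} = 0
g(4) = mex{0} = 1
g(5) = mex{0} = 1
g(6) = mex{0} = 1
g(7) = mex{0} = 1
g(8) = mex{0,1} = 2
g(9) = mex{0,1} = 2
g(10) = mex{0,1} = 2
g(11) = mex{0,1} = 2
So g(11) = 2.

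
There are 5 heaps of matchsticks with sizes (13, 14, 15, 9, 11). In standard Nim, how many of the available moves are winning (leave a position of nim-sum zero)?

5

Compute the nim-sum pairwise:
13 ⊕ 14 = 3
3 ⊕ 15 = 12
12 ⊕ 9 = 5
5 ⊕ 11 = 14
The overall nim-sum is X = 14. A heap of size p has a winning move iff p XOR X < p (reduce it to p XOR X).
  13: 13 XOR 14 = 3 < 13 — winning move (to 3).
  14: 14 XOR 14 = 0 < 14 — winning move (to 0).
  15: 15 XOR 14 = 1 < 15 — winning move (to 1).
  9: 9 XOR 14 = 7 < 9 — winning move (to 7).
  11: 11 XOR 14 = 5 < 11 — winning move (to 5).
That gives 5 winning moves.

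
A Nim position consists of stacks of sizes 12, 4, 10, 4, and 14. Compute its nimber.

8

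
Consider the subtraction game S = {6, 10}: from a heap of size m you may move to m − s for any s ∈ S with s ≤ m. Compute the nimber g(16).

Compute g(0), g(1), … for moves {6, 10}:
k:     0  1  2  3  4  5  6  7  8  9 10 11 12 13 14 15 16
g(k):  0  0  0  0  0  0  1  1  1  1  1  1  2  2  2  2  0
So g(16) = 0.

0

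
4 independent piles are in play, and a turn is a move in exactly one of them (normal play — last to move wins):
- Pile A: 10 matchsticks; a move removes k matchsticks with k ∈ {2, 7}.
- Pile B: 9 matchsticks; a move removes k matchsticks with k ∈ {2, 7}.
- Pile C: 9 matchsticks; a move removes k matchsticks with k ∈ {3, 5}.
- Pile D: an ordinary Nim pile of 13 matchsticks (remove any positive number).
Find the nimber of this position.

13

For pile A, compute g(0), g(1), … with moves {2, 7}:
k:     0  1  2  3  4  5  6  7  8  9 10
g(k):  0  0  1  1  0  0  1  1  2  0  0
So g(10) = 0.
Build the Grundy sequence for pile B with g(k) = mex{g(k−s) : s ∈ {2, 7}, s ≤ k}:
g(0) = mex{} = 0
g(1) = mex{} = 0
g(2) = mex{0} = 1
g(3) = mex{0} = 1
g(4) = mex{1} = 0
g(5) = mex{1} = 0
g(6) = mex{0} = 1
g(7) = mex{0} = 1
g(8) = mex{0,1} = 2
g(9) = mex{1} = 0
So g(9) = 0.
For pile C, compute g(0), g(1), … with moves {3, 5}:
g(0) = mex{} = 0
g(1) = mex{} = 0
g(2) = mex{} = 0
g(3) = mex{0} = 1
g(4) = mex{0} = 1
g(5) = mex{0} = 1
g(6) = mex{0,1} = 2
g(7) = mex{0,1} = 2
g(8) = mex{1} = 0
g(9) = mex{1,2} = 0
So g(9) = 0.
Pile D is a plain Nim pile of size 13, so its Grundy value is 13.
The value of a disjunctive sum is the nim-sum of the parts.
Combined value = 0 ⊕ 0 ⊕ 0 ⊕ 13 = 13.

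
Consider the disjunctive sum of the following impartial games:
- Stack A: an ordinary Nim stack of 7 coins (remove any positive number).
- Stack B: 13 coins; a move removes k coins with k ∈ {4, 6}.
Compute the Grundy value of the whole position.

7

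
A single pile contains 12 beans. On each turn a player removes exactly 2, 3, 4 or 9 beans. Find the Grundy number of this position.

Compute g(0), g(1), … for moves {2, 3, 4, 9}:
k:     0  1  2  3  4  5  6  7  8  9 10 11 12
g(k):  0  0  1  1  2  2  0  0  1  1  2  2  0
So g(12) = 0.

0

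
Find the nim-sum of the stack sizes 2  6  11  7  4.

12

Compute the nim-sum pairwise:
2 ⊕ 6 = 4
4 ⊕ 11 = 15
15 ⊕ 7 = 8
8 ⊕ 4 = 12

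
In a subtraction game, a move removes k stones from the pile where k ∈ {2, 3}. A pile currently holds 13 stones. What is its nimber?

Build the Grundy sequence with g(k) = mex{g(k−s) : s ∈ {2, 3}, s ≤ k}:
k:     0  1  2  3  4  5  6  7  8  9 10 11 12 13
g(k):  0  0  1  1  2  0  0  1  1  2  0  0  1  1
So g(13) = 1.

1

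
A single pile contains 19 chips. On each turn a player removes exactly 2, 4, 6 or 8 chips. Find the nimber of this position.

4

Build the Grundy sequence with g(k) = mex{g(k−s) : s ∈ {2, 4, 6, 8}, s ≤ k}:
k:     0  1  2  3  4  5  6  7  8  9 10 11 12 13 14 15 16 17 18 19
g(k):  0  0  1  1  2  2  3  3  4  4  0  0  1  1  2  2  3  3  4  4
So g(19) = 4.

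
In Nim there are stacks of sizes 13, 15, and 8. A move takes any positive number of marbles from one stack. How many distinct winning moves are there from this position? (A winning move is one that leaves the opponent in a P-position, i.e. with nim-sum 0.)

Nim-sum: 13 ^ 15 ^ 8 = 10.
The overall nim-sum is X = 10. A stack of size p has a winning move iff p XOR X < p (reduce it to p XOR X).
  13: 13 XOR 10 = 7 < 13 — winning move (to 7).
  15: 15 XOR 10 = 5 < 15 — winning move (to 5).
  8: 8 XOR 10 = 2 < 8 — winning move (to 2).
That gives 3 winning moves.

3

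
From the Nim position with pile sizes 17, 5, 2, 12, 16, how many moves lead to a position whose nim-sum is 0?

Write each in binary and XOR column by column:
  10001  (17)
  00101  (5)
  00010  (2)
  01100  (12)
  10000  (16)
  -----
  01010  (10)
The overall nim-sum is X = 10. A pile of size p has a winning move iff p XOR X < p (reduce it to p XOR X).
  17: 17 XOR 10 = 27 ≥ 17 — no move.
  5: 5 XOR 10 = 15 ≥ 5 — no move.
  2: 2 XOR 10 = 8 ≥ 2 — no move.
  12: 12 XOR 10 = 6 < 12 — winning move (to 6).
  16: 16 XOR 10 = 26 ≥ 16 — no move.
That gives 1 winning move.

1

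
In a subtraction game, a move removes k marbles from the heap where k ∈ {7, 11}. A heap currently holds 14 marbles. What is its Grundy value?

Compute g(0), g(1), … for moves {7, 11}:
g(0) = mex{} = 0
g(1) = mex{} = 0
g(2) = mex{} = 0
g(3) = mex{} = 0
g(4) = mex{} = 0
g(5) = mex{} = 0
g(6) = mex{} = 0
g(7) = mex{0} = 1
g(8) = mex{0} = 1
g(9) = mex{0} = 1
g(10) = mex{0} = 1
g(11) = mex{0} = 1
g(12) = mex{0} = 1
g(13) = mex{0} = 1
g(14) = mex{0,1} = 2
So g(14) = 2.

2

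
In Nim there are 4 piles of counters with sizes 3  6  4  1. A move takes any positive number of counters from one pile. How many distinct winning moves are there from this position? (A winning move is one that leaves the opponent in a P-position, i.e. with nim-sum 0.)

Compute the nim-sum pairwise:
3 XOR 6 = 5
5 XOR 4 = 1
1 XOR 1 = 0
The nim-sum is already 0, so every move leaves a nonzero nim-sum — there are no winning moves.

0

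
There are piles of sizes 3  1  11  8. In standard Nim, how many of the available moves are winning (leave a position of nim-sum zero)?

3

Bitwise XOR of the heap sizes:
  0011  (3)
  0001  (1)
  1011  (11)
  1000  (8)
  ----
  0001  (1)
The overall nim-sum is X = 1. A pile of size p has a winning move iff p XOR X < p (reduce it to p XOR X).
  3: 3 XOR 1 = 2 < 3 — winning move (to 2).
  1: 1 XOR 1 = 0 < 1 — winning move (to 0).
  11: 11 XOR 1 = 10 < 11 — winning move (to 10).
  8: 8 XOR 1 = 9 ≥ 8 — no move.
That gives 3 winning moves.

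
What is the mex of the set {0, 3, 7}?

1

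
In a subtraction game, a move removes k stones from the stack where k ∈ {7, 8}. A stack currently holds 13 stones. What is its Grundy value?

1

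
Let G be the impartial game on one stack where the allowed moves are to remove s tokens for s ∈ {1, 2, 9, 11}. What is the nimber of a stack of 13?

0

Build the Grundy sequence with g(k) = mex{g(k−s) : s ∈ {1, 2, 9, 11}, s ≤ k}:
g(0) = mex{} = 0
g(1) = mex{0} = 1
g(2) = mex{0,1} = 2
g(3) = mex{1,2} = 0
g(4) = mex{0,2} = 1
g(5) = mex{0,1} = 2
g(6) = mex{1,2} = 0
g(7) = mex{0,2} = 1
g(8) = mex{0,1} = 2
g(9) = mex{0,1,2} = 3
g(10) = mex{1,2,3} = 0
g(11) = mex{0,2,3} = 1
g(12) = mex{0,1} = 2
g(13) = mex{1,2} = 0
So g(13) = 0.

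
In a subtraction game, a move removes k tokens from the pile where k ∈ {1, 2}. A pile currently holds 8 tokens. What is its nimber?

2

Grundy values for subtraction set {1, 2}:
k:     0  1  2  3  4  5  6  7  8
g(k):  0  1  2  0  1  2  0  1  2
So g(8) = 2.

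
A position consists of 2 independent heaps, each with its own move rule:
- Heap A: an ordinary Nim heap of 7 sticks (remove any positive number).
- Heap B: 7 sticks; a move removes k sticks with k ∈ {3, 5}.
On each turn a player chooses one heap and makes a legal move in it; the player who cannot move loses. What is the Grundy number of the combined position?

5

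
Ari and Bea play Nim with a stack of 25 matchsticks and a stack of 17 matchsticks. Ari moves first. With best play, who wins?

Compute the nim-sum pairwise:
25 ^ 17 = 8
The nim-sum is 8 ≠ 0, so this is an N-position: the player to move can win; Ari has a winning move.

Ari wins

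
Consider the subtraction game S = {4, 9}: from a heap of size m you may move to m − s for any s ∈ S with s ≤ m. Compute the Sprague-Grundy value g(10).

Build the Grundy sequence with g(k) = mex{g(k−s) : s ∈ {4, 9}, s ≤ k}:
g(0) = mex{} = 0
g(1) = mex{} = 0
g(2) = mex{} = 0
g(3) = mex{} = 0
g(4) = mex{0} = 1
g(5) = mex{0} = 1
g(6) = mex{0} = 1
g(7) = mex{0} = 1
g(8) = mex{1} = 0
g(9) = mex{0,1} = 2
g(10) = mex{0,1} = 2
So g(10) = 2.

2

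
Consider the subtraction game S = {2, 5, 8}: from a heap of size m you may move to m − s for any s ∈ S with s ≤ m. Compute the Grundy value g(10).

0

Grundy values for subtraction set {2, 5, 8}:
g(0) = mex{} = 0
g(1) = mex{} = 0
g(2) = mex{0} = 1
g(3) = mex{0} = 1
g(4) = mex{1} = 0
g(5) = mex{0,1} = 2
g(6) = mex{0} = 1
g(7) = mex{1,2} = 0
g(8) = mex{0,1} = 2
g(9) = mex{0} = 1
g(10) = mex{1,2} = 0
So g(10) = 0.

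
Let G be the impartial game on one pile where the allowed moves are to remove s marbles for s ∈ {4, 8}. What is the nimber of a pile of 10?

Build the Grundy sequence with g(k) = mex{g(k−s) : s ∈ {4, 8}, s ≤ k}:
k:     0  1  2  3  4  5  6  7  8  9 10
g(k):  0  0  0  0  1  1  1  1  2  2  2
So g(10) = 2.

2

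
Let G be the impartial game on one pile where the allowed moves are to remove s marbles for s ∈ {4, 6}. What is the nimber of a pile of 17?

1

Grundy values for subtraction set {4, 6}:
k:     0  1  2  3  4  5  6  7  8  9 10 11 12 13 14 15 16 17
g(k):  0  0  0  0  1  1  1  1  2  2  0  0  0  0  1  1  1  1
So g(17) = 1.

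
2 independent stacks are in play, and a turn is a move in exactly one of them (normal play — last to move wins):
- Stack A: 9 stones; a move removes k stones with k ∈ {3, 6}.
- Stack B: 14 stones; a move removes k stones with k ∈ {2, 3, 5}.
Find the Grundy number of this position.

0

Grundy values for stack A (subtraction set {3, 6}):
k:     0  1  2  3  4  5  6  7  8  9
g(k):  0  0  0  1  1  1  2  2  2  0
So g(9) = 0.
Grundy values for stack B (subtraction set {2, 3, 5}):
k:     0  1  2  3  4  5  6  7  8  9 10 11 12 13 14
g(k):  0  0  1  1  2  2  3  0  0  1  1  2  2  3  0
So g(14) = 0.
By the Sprague-Grundy theorem, the Grundy value of a sum of independent games is the XOR of the component values.
Combined value = 0 ⊕ 0 = 0.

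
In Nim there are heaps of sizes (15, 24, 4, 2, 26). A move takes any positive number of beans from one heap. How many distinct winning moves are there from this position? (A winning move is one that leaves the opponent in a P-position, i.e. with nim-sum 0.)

3

Write each in binary and XOR column by column:
  01111  (15)
  11000  (24)
  00100  (4)
  00010  (2)
  11010  (26)
  -----
  01011  (11)
The overall nim-sum is X = 11. A heap of size p has a winning move iff p XOR X < p (reduce it to p XOR X).
  15: 15 XOR 11 = 4 < 15 — winning move (to 4).
  24: 24 XOR 11 = 19 < 24 — winning move (to 19).
  4: 4 XOR 11 = 15 ≥ 4 — no move.
  2: 2 XOR 11 = 9 ≥ 2 — no move.
  26: 26 XOR 11 = 17 < 26 — winning move (to 17).
That gives 3 winning moves.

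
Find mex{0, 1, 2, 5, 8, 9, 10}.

The values 0, 1, 2 are all present; 3 is the first non-negative integer missing from the set.

3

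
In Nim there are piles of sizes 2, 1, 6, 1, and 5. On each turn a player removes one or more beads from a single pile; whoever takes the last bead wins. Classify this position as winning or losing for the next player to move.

Bitwise XOR of the heap sizes:
  010  (2)
  001  (1)
  110  (6)
  001  (1)
  101  (5)
  ---
  001  (1)
The nim-sum is 1 ≠ 0, so this is an N-position: the player to move can win.

Winning position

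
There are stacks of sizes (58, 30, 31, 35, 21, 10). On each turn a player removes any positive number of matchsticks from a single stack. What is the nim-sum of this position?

7

Compute the nim-sum pairwise:
58 ^ 30 = 36
36 ^ 31 = 59
59 ^ 35 = 24
24 ^ 21 = 13
13 ^ 10 = 7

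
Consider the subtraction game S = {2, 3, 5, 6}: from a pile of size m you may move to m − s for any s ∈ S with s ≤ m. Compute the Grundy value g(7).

3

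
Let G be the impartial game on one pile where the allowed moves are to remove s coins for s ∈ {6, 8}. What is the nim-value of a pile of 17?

Grundy values for subtraction set {6, 8}:
k:     0  1  2  3  4  5  6  7  8  9 10 11 12 13 14 15 16 17
g(k):  0  0  0  0  0  0  1  1  1  1  1  1  2  2  0  0  0  0
So g(17) = 0.

0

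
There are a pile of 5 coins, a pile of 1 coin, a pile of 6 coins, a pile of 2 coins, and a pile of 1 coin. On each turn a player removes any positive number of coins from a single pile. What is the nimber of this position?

1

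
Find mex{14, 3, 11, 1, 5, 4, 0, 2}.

6

The values 0, 1, 2, 3, 4, 5 are all present; 6 is the first non-negative integer missing from the set.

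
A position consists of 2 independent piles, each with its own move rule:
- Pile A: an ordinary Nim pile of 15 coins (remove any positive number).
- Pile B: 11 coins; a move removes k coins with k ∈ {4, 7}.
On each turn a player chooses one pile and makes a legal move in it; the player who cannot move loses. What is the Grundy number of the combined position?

Pile A is a plain Nim pile of size 15, so its Grundy value is 15.
For pile B, compute g(0), g(1), … with moves {4, 7}:
k:     0  1  2  3  4  5  6  7  8  9 10 11
g(k):  0  0  0  0  1  1  1  1  2  2  2  0
So g(11) = 0.
The value of a disjunctive sum is the nim-sum of the parts.
Combined value = 15 XOR 0 = 15.

15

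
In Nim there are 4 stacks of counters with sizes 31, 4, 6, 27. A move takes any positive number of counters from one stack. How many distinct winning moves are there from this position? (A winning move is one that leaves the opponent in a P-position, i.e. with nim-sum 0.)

3

Nim-sum: 31 XOR 4 XOR 6 XOR 27 = 6.
The overall nim-sum is X = 6. A stack of size p has a winning move iff p XOR X < p (reduce it to p XOR X).
  31: 31 XOR 6 = 25 < 31 — winning move (to 25).
  4: 4 XOR 6 = 2 < 4 — winning move (to 2).
  6: 6 XOR 6 = 0 < 6 — winning move (to 0).
  27: 27 XOR 6 = 29 ≥ 27 — no move.
That gives 3 winning moves.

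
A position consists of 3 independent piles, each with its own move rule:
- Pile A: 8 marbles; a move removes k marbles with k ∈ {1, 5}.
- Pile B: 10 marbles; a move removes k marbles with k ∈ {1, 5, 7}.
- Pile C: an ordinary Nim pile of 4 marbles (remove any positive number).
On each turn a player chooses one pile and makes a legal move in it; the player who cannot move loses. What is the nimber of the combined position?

4

Grundy values for pile A (subtraction set {1, 5}):
k:     0  1  2  3  4  5  6  7  8
g(k):  0  1  0  1  0  1  0  1  0
So g(8) = 0.
Grundy values for pile B (subtraction set {1, 5, 7}):
g(0) = mex{} = 0
g(1) = mex{0} = 1
g(2) = mex{1} = 0
g(3) = mex{0} = 1
g(4) = mex{1} = 0
g(5) = mex{0} = 1
g(6) = mex{1} = 0
g(7) = mex{0} = 1
g(8) = mex{1} = 0
g(9) = mex{0} = 1
g(10) = mex{1} = 0
So g(10) = 0.
Pile C is a plain Nim pile of size 4, so its Grundy value is 4.
The value of a disjunctive sum is the nim-sum of the parts.
Combined value = 0 XOR 0 XOR 4 = 4.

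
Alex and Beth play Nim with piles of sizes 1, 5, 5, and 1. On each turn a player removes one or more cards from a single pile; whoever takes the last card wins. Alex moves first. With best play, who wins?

Beth wins

In binary:
  001  (1)
  101  (5)
  101  (5)
  001  (1)
  ---
  000  (0)
The nim-sum is 0, so this is a P-position: the player to move is in a losing position under optimal play; Alex is about to move from it and so loses — Beth wins.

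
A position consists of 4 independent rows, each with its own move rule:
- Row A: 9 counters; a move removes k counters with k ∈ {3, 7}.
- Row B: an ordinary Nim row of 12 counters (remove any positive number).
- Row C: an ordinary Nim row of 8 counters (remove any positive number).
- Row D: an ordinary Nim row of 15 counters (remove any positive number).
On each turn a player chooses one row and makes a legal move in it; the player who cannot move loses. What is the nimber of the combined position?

10

Build the Grundy sequence for row A with g(k) = mex{g(k−s) : s ∈ {3, 7}, s ≤ k}:
k:     0  1  2  3  4  5  6  7  8  9
g(k):  0  0  0  1  1  1  0  2  2  1
So g(9) = 1.
Row B is a plain Nim row of size 12, so its Grundy value is 12.
Row C is a plain Nim row of size 8, so its Grundy value is 8.
Row D is a plain Nim row of size 15, so its Grundy value is 15.
By the Sprague-Grundy theorem, the Grundy value of a sum of independent games is the XOR of the component values.
Combined value = 1 ⊕ 12 ⊕ 8 ⊕ 15 = 10.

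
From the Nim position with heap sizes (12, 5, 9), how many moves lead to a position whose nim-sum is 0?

Nim-sum: 12 ^ 5 ^ 9 = 0.
The nim-sum is already 0, so every move leaves a nonzero nim-sum — there are no winning moves.

0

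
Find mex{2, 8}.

0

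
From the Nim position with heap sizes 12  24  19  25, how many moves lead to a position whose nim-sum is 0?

Compute the nim-sum pairwise:
12 ⊕ 24 = 20
20 ⊕ 19 = 7
7 ⊕ 25 = 30
The overall nim-sum is X = 30. A heap of size p has a winning move iff p XOR X < p (reduce it to p XOR X).
  12: 12 XOR 30 = 18 ≥ 12 — no move.
  24: 24 XOR 30 = 6 < 24 — winning move (to 6).
  19: 19 XOR 30 = 13 < 19 — winning move (to 13).
  25: 25 XOR 30 = 7 < 25 — winning move (to 7).
That gives 3 winning moves.

3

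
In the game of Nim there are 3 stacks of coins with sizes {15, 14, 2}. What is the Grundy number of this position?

Nim-sum: 15 ^ 14 ^ 2 = 3.

3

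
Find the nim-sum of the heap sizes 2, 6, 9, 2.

Bitwise XOR of the heap sizes:
  0010  (2)
  0110  (6)
  1001  (9)
  0010  (2)
  ----
  1111  (15)

15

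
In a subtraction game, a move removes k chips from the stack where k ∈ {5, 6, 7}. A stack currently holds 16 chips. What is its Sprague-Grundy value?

Compute g(0), g(1), … for moves {5, 6, 7}:
k:     0  1  2  3  4  5  6  7  8  9 10 11 12 13 14 15 16
g(k):  0  0  0  0  0  1  1  1  1  1  2  2  0  0  0  0  0
So g(16) = 0.

0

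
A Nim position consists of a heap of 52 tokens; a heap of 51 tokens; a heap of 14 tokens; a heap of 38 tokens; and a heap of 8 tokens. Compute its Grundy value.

Nim-sum: 52 ^ 51 ^ 14 ^ 38 ^ 8 = 39.

39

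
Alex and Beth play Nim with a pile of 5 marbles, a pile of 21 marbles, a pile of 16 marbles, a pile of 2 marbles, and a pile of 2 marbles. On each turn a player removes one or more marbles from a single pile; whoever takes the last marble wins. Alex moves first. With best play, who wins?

Write each in binary and XOR column by column:
  00101  (5)
  10101  (21)
  10000  (16)
  00010  (2)
  00010  (2)
  -----
  00000  (0)
The nim-sum is 0, so this is a P-position: the player to move is in a losing position under optimal play; Alex is about to move from it and so loses — Beth wins.

Beth wins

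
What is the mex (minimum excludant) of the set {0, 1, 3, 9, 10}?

2

The values 0, 1 are all present; 2 is the first non-negative integer missing from the set.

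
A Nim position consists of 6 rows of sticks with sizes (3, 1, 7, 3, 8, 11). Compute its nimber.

5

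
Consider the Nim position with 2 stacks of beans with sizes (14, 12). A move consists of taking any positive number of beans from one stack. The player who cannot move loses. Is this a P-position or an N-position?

N-position

Bitwise XOR of the heap sizes:
  1110  (14)
  1100  (12)
  ----
  0010  (2)
The nim-sum is 2 ≠ 0, so this is an N-position: the player to move can win.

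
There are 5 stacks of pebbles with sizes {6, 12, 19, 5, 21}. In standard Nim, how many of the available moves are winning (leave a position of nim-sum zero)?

Nim-sum: 6 ⊕ 12 ⊕ 19 ⊕ 5 ⊕ 21 = 9.
The overall nim-sum is X = 9. A stack of size p has a winning move iff p XOR X < p (reduce it to p XOR X).
  6: 6 XOR 9 = 15 ≥ 6 — no move.
  12: 12 XOR 9 = 5 < 12 — winning move (to 5).
  19: 19 XOR 9 = 26 ≥ 19 — no move.
  5: 5 XOR 9 = 12 ≥ 5 — no move.
  21: 21 XOR 9 = 28 ≥ 21 — no move.
That gives 1 winning move.

1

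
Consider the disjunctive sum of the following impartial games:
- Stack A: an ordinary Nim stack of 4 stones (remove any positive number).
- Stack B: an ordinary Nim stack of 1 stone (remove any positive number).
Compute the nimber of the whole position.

5

Stack A is a plain Nim stack of size 4, so its Grundy value is 4.
Stack B is a plain Nim stack of size 1, so its Grundy value is 1.
By the Sprague-Grundy theorem, the Grundy value of a sum of independent games is the XOR of the component values.
Combined value = 4 XOR 1 = 5.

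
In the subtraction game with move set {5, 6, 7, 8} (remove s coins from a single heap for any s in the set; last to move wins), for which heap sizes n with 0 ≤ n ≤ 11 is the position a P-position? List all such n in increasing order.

Compute g(0), g(1), … for moves {5, 6, 7, 8}:
g(0) = mex{} = 0
g(1) = mex{} = 0
g(2) = mex{} = 0
g(3) = mex{} = 0
g(4) = mex{} = 0
g(5) = mex{0} = 1
g(6) = mex{0} = 1
g(7) = mex{0} = 1
g(8) = mex{0} = 1
g(9) = mex{0} = 1
g(10) = mex{0,1} = 2
g(11) = mex{0,1} = 2
The P-positions (g = 0) in 0..11 are 0, 1, 2, 3, 4.

0, 1, 2, 3, 4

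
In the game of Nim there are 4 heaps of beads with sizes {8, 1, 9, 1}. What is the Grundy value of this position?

Bitwise XOR of the heap sizes:
  1000  (8)
  0001  (1)
  1001  (9)
  0001  (1)
  ----
  0001  (1)

1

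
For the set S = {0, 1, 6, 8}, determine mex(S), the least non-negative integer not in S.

2

The values 0, 1 are all present; 2 is the first non-negative integer missing from the set.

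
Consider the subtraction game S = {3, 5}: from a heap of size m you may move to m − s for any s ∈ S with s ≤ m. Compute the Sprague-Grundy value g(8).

Grundy values for subtraction set {3, 5}:
g(0) = mex{} = 0
g(1) = mex{} = 0
g(2) = mex{} = 0
g(3) = mex{0} = 1
g(4) = mex{0} = 1
g(5) = mex{0} = 1
g(6) = mex{0,1} = 2
g(7) = mex{0,1} = 2
g(8) = mex{1} = 0
So g(8) = 0.

0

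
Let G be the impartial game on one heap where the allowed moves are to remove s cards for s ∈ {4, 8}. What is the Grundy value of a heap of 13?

0

Grundy values for subtraction set {4, 8}:
k:     0  1  2  3  4  5  6  7  8  9 10 11 12 13
g(k):  0  0  0  0  1  1  1  1  2  2  2  2  0  0
So g(13) = 0.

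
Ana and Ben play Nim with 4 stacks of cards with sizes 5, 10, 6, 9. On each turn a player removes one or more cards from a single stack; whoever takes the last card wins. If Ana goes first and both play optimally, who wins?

Ben wins

Compute the nim-sum pairwise:
5 ^ 10 = 15
15 ^ 6 = 9
9 ^ 9 = 0
The nim-sum is 0, so this is a P-position: the player to move is in a losing position under optimal play; Ana is about to move from it and so loses — Ben wins.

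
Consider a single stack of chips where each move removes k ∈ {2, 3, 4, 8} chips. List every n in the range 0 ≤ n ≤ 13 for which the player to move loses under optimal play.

0, 1, 6, 7, 12, 13

Compute g(0), g(1), … for moves {2, 3, 4, 8}:
k:     0  1  2  3  4  5  6  7  8  9 10 11 12 13
g(k):  0  0  1  1  2  2  0  0  1  1  2  2  0  0
The P-positions (g = 0) in 0..13 are 0, 1, 6, 7, 12, 13.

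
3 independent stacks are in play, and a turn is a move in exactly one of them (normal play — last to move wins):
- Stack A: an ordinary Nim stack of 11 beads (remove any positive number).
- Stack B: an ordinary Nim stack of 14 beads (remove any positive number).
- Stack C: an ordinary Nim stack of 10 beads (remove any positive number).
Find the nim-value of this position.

Stack A is a plain Nim stack of size 11, so its Grundy value is 11.
Stack B is a plain Nim stack of size 14, so its Grundy value is 14.
Stack C is a plain Nim stack of size 10, so its Grundy value is 10.
By the Sprague-Grundy theorem, the Grundy value of a sum of independent games is the XOR of the component values.
Combined value = 11 ⊕ 14 ⊕ 10 = 15.

15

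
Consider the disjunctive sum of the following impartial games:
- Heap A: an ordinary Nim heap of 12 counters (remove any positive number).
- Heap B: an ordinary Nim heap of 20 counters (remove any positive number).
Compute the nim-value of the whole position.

Heap A is a plain Nim heap of size 12, so its Grundy value is 12.
Heap B is a plain Nim heap of size 20, so its Grundy value is 20.
By the Sprague-Grundy theorem, the Grundy value of a sum of independent games is the XOR of the component values.
Combined value = 12 ⊕ 20 = 24.

24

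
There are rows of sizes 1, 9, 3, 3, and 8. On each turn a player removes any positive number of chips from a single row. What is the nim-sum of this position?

Compute the nim-sum pairwise:
1 ⊕ 9 = 8
8 ⊕ 3 = 11
11 ⊕ 3 = 8
8 ⊕ 8 = 0

0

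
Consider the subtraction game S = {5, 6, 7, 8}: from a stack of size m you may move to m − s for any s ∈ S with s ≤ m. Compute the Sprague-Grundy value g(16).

0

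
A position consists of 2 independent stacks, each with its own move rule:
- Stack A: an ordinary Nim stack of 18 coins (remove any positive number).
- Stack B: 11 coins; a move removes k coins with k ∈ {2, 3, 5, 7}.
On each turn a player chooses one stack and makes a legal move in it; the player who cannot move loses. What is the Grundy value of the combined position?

Stack A is a plain Nim stack of size 18, so its Grundy value is 18.
Grundy values for stack B (subtraction set {2, 3, 5, 7}):
g(0) = mex{} = 0
g(1) = mex{} = 0
g(2) = mex{0} = 1
g(3) = mex{0} = 1
g(4) = mex{0,1} = 2
g(5) = mex{0,1} = 2
g(6) = mex{0,1,2} = 3
g(7) = mex{0,1,2} = 3
g(8) = mex{0,1,2,3} = 4
g(9) = mex{1,2,3} = 0
g(10) = mex{1,2,3,4} = 0
g(11) = mex{0,2,3,4} = 1
So g(11) = 1.
By the Sprague-Grundy theorem, the Grundy value of a sum of independent games is the XOR of the component values.
Combined value = 18 ⊕ 1 = 19.

19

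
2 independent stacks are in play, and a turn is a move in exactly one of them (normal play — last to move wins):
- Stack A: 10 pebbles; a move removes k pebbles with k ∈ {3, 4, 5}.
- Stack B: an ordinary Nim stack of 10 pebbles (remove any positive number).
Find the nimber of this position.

Grundy values for stack A (subtraction set {3, 4, 5}):
k:     0  1  2  3  4  5  6  7  8  9 10
g(k):  0  0  0  1  1  1  2  2  0  0  0
So g(10) = 0.
Stack B is a plain Nim stack of size 10, so its Grundy value is 10.
By the Sprague-Grundy theorem, the Grundy value of a sum of independent games is the XOR of the component values.
Combined value = 0 XOR 10 = 10.

10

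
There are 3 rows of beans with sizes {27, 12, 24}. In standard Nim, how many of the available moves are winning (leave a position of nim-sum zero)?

3

In binary:
  11011  (27)
  01100  (12)
  11000  (24)
  -----
  01111  (15)
The overall nim-sum is X = 15. A row of size p has a winning move iff p XOR X < p (reduce it to p XOR X).
  27: 27 XOR 15 = 20 < 27 — winning move (to 20).
  12: 12 XOR 15 = 3 < 12 — winning move (to 3).
  24: 24 XOR 15 = 23 < 24 — winning move (to 23).
That gives 3 winning moves.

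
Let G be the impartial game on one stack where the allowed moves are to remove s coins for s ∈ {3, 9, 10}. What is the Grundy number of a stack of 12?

2

Build the Grundy sequence with g(k) = mex{g(k−s) : s ∈ {3, 9, 10}, s ≤ k}:
k:     0  1  2  3  4  5  6  7  8  9 10 11 12
g(k):  0  0  0  1  1  1  0  0  0  1  1  1  2
So g(12) = 2.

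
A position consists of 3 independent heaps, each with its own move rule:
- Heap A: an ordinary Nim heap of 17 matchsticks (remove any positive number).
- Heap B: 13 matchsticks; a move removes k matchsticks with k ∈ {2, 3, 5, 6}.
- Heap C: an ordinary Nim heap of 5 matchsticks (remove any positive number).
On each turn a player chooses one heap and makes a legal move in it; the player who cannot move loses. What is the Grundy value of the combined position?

22

Heap A is a plain Nim heap of size 17, so its Grundy value is 17.
For heap B, compute g(0), g(1), … with moves {2, 3, 5, 6}:
k:     0  1  2  3  4  5  6  7  8  9 10 11 12 13
g(k):  0  0  1  1  2  2  3  3  0  0  1  1  2  2
So g(13) = 2.
Heap C is a plain Nim heap of size 5, so its Grundy value is 5.
By the Sprague-Grundy theorem, the Grundy value of a sum of independent games is the XOR of the component values.
Combined value = 17 XOR 2 XOR 5 = 22.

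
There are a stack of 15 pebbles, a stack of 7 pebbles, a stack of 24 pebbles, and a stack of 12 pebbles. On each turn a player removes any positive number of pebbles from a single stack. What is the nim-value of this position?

28

Bitwise XOR of the heap sizes:
  01111  (15)
  00111  (7)
  11000  (24)
  01100  (12)
  -----
  11100  (28)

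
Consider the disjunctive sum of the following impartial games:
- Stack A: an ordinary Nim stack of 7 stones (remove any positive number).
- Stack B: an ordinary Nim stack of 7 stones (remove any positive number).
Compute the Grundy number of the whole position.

0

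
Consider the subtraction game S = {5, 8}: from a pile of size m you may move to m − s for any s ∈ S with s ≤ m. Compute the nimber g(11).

Grundy values for subtraction set {5, 8}:
k:     0  1  2  3  4  5  6  7  8  9 10 11
g(k):  0  0  0  0  0  1  1  1  1  1  2  2
So g(11) = 2.

2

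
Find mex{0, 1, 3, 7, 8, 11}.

2

The values 0, 1 are all present; 2 is the first non-negative integer missing from the set.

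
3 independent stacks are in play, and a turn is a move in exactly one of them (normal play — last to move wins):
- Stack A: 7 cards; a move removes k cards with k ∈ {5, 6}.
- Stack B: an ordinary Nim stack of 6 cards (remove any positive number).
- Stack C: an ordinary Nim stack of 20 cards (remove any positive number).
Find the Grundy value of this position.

19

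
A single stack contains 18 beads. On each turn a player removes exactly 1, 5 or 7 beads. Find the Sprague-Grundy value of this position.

0

Grundy values for subtraction set {1, 5, 7}:
k:     0  1  2  3  4  5  6  7  8  9 10 11 12 13 14 15 16 17 18
g(k):  0  1  0  1  0  1  0  1  0  1  0  1  0  1  0  1  0  1  0
So g(18) = 0.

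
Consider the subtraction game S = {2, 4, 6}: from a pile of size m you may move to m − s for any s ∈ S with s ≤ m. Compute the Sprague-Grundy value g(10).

Grundy values for subtraction set {2, 4, 6}:
g(0) = mex{} = 0
g(1) = mex{} = 0
g(2) = mex{0} = 1
g(3) = mex{0} = 1
g(4) = mex{0,1} = 2
g(5) = mex{0,1} = 2
g(6) = mex{0,1,2} = 3
g(7) = mex{0,1,2} = 3
g(8) = mex{1,2,3} = 0
g(9) = mex{1,2,3} = 0
g(10) = mex{0,2,3} = 1
So g(10) = 1.

1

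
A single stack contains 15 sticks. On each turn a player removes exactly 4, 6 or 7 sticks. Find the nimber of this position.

Build the Grundy sequence with g(k) = mex{g(k−s) : s ∈ {4, 6, 7}, s ≤ k}:
k:     0  1  2  3  4  5  6  7  8  9 10 11 12 13 14 15
g(k):  0  0  0  0  1  1  1  1  2  2  2  0  0  0  0  1
So g(15) = 1.

1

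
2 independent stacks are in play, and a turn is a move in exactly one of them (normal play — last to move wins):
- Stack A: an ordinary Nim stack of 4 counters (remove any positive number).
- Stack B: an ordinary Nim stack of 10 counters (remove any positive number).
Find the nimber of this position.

Stack A is a plain Nim stack of size 4, so its Grundy value is 4.
Stack B is a plain Nim stack of size 10, so its Grundy value is 10.
By the Sprague-Grundy theorem, the Grundy value of a sum of independent games is the XOR of the component values.
Combined value = 4 XOR 10 = 14.

14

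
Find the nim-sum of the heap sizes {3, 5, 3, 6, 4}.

7

In binary:
  011  (3)
  101  (5)
  011  (3)
  110  (6)
  100  (4)
  ---
  111  (7)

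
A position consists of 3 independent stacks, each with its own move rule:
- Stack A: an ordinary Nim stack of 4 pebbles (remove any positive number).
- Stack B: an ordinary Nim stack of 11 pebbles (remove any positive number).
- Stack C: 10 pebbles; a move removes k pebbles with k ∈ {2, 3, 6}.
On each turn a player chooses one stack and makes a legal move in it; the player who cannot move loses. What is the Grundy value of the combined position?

Stack A is a plain Nim stack of size 4, so its Grundy value is 4.
Stack B is a plain Nim stack of size 11, so its Grundy value is 11.
Grundy values for stack C (subtraction set {2, 3, 6}):
k:     0  1  2  3  4  5  6  7  8  9 10
g(k):  0  0  1  1  2  0  3  1  2  0  0
So g(10) = 0.
The value of a disjunctive sum is the nim-sum of the parts.
Combined value = 4 XOR 11 XOR 0 = 15.

15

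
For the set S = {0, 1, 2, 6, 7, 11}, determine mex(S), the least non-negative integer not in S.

The values 0, 1, 2 are all present; 3 is the first non-negative integer missing from the set.

3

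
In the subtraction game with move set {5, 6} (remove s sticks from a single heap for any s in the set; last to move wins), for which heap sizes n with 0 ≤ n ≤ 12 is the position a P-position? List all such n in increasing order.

0, 1, 2, 3, 4, 11, 12

Build the Grundy sequence with g(k) = mex{g(k−s) : s ∈ {5, 6}, s ≤ k}:
k:     0  1  2  3  4  5  6  7  8  9 10 11 12
g(k):  0  0  0  0  0  1  1  1  1  1  2  0  0
The P-positions (g = 0) in 0..12 are 0, 1, 2, 3, 4, 11, 12.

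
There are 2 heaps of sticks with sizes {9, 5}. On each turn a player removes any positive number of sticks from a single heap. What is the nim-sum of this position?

12

Compute the nim-sum pairwise:
9 ⊕ 5 = 12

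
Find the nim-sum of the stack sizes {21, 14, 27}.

In binary:
  10101  (21)
  01110  (14)
  11011  (27)
  -----
  00000  (0)

0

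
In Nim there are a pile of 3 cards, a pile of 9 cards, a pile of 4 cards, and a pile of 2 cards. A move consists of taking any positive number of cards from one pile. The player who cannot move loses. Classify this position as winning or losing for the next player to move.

Winning position

In binary:
  0011  (3)
  1001  (9)
  0100  (4)
  0010  (2)
  ----
  1100  (12)
The nim-sum is 12 ≠ 0, so this is an N-position: the player to move can win.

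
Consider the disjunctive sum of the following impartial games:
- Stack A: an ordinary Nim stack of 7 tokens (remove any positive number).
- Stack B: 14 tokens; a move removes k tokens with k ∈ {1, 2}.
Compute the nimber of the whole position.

Stack A is a plain Nim stack of size 7, so its Grundy value is 7.
For stack B, compute g(0), g(1), … with moves {1, 2}:
k:     0  1  2  3  4  5  6  7  8  9 10 11 12 13 14
g(k):  0  1  2  0  1  2  0  1  2  0  1  2  0  1  2
So g(14) = 2.
The value of a disjunctive sum is the nim-sum of the parts.
Combined value = 7 XOR 2 = 5.

5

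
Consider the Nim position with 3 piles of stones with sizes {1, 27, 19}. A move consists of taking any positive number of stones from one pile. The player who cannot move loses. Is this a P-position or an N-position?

Bitwise XOR of the heap sizes:
  00001  (1)
  11011  (27)
  10011  (19)
  -----
  01001  (9)
The nim-sum is 9 ≠ 0, so this is an N-position: the player to move can win.

N-position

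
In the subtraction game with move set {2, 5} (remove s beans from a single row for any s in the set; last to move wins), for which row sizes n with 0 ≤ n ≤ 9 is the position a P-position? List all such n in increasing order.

0, 1, 4, 7, 8

Build the Grundy sequence with g(k) = mex{g(k−s) : s ∈ {2, 5}, s ≤ k}:
k:     0  1  2  3  4  5  6  7  8  9
g(k):  0  0  1  1  0  2  1  0  0  1
The P-positions (g = 0) in 0..9 are 0, 1, 4, 7, 8.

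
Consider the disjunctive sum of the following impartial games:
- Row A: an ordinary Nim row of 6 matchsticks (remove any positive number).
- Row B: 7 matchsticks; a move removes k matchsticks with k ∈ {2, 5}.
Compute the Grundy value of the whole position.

Row A is a plain Nim row of size 6, so its Grundy value is 6.
Grundy values for row B (subtraction set {2, 5}):
k:     0  1  2  3  4  5  6  7
g(k):  0  0  1  1  0  2  1  0
So g(7) = 0.
By the Sprague-Grundy theorem, the Grundy value of a sum of independent games is the XOR of the component values.
Combined value = 6 ⊕ 0 = 6.

6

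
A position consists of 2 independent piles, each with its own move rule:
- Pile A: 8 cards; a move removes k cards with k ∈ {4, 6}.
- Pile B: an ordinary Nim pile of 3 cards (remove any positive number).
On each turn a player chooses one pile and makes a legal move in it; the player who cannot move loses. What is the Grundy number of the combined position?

For pile A, compute g(0), g(1), … with moves {4, 6}:
g(0) = mex{} = 0
g(1) = mex{} = 0
g(2) = mex{} = 0
g(3) = mex{} = 0
g(4) = mex{0} = 1
g(5) = mex{0} = 1
g(6) = mex{0} = 1
g(7) = mex{0} = 1
g(8) = mex{0,1} = 2
So g(8) = 2.
Pile B is a plain Nim pile of size 3, so its Grundy value is 3.
The value of a disjunctive sum is the nim-sum of the parts.
Combined value = 2 ⊕ 3 = 1.

1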